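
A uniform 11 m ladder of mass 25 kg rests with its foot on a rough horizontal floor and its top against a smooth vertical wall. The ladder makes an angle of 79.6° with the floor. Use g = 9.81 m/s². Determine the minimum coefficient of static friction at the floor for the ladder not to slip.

μ_min ≈ 0.0918

ΣF_y = 0: N_floor = 25×9.81 = 245.25 N.
Torques about the foot: N_wall · 11 sin 79.6° = 25×9.81×5.5 cos 79.6° → N_wall = 22.506 N.
ΣF_x = 0: f_floor = N_wall = 22.506 N.
μ_min = f_floor / N_floor = 22.506 / 245.25 = 0.09177.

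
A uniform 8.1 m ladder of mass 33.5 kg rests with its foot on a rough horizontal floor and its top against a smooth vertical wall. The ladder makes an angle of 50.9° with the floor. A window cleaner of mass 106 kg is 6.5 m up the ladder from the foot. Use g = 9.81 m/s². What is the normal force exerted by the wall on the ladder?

Torques about the foot: N_wall · 8.1 sin 50.9° = 33.5×9.81×4.05 cos 50.9° + 106×9.81×6.5 cos 50.9° → N_wall = 811.68 N.

N_wall ≈ 812 N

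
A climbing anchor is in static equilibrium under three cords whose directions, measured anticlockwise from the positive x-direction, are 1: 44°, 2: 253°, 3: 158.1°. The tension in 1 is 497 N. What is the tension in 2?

T_2 ≈ 455 N

Resolve: ΣF_x = 497 cos 44° + T_2 cos 253° + T_3 cos 158.1° = 0.
        ΣF_y = 497 sin 44° + T_2 sin 253° + T_3 sin 158.1° = 0.
The known terms sum to (357.5, 345.2) N, so -0.2924 T_2 − 0.9278 T_3 = -357.5 and -0.9563 T_2 + 0.3730 T_3 = -345.2.
Solving simultaneously: T_2 = 455.3 N, T_3 = 241.8 N.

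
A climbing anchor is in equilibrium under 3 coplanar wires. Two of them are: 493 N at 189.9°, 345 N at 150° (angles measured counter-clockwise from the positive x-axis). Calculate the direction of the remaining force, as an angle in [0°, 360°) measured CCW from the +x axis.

Sum the known components: ΣF_x = -784.4 N, ΣF_y = 87.74 N.
For equilibrium the remaining force must supply (−ΣF_x, −ΣF_y) = (784.4, -87.74) N.
Magnitude = √((784.4)² + (-87.74)²) = 789.3 N; direction = atan2(-87.74, 784.4) = 353.6°.

θ ≈ 354°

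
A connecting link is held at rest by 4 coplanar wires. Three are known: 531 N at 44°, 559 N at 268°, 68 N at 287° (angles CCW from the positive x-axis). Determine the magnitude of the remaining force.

F ≈ 459 N

Sum the known components: ΣF_x = 382.3 N, ΣF_y = -254.8 N.
For equilibrium the remaining force must supply (−ΣF_x, −ΣF_y) = (-382.3, 254.8) N.
Magnitude = √((-382.3)² + (254.8)²) = 459.5 N; direction = atan2(254.8, -382.3) = 146.3°.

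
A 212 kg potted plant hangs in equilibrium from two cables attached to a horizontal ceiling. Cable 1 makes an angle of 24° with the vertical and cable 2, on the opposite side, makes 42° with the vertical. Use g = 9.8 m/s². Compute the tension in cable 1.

Angles from the horizontal: cable 1 is 90° − 24° = 66°, cable 2 is 90° − 42° = 48°.
Weight W = 212 × 9.8 = 2078 N acts straight down.
Horizontal: T_1 cos 66° = T_2 cos 48°  →  T_2 = 0.6079 T_1.
Vertical: T_1 sin 66° + T_2 sin 48° = 2078.
Substituting the horizontal relation into the vertical equation gives 1.365 T_1 = 2078, so T_1 = 1522 N.

T_1 ≈ 1520 N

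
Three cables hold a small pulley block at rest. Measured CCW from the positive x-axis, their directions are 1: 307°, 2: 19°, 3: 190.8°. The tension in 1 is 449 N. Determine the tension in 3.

Resolve: ΣF_x = 449 cos 307° + T_2 cos 19° + T_3 cos 190.8° = 0.
        ΣF_y = 449 sin 307° + T_2 sin 19° + T_3 sin 190.8° = 0.
The known terms sum to (270.2, -358.6) N, so 0.9455 T_2 − 0.9823 T_3 = -270.2 and 0.3256 T_2 − 0.1874 T_3 = 358.6.
Solving simultaneously: T_2 = 2825 N, T_3 = 2994 N.

T_3 ≈ 2990 N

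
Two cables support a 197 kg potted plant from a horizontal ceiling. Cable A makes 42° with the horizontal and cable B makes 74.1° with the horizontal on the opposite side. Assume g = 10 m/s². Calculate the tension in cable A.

T_A ≈ 601 N

Weight W = 197 × 10 = 1970 N acts straight down.
Horizontal: T_A cos 42° = T_B cos 74.1°  →  T_B = 2.713 T_A.
Vertical: T_A sin 42° + T_B sin 74.1° = 1970.
Substituting the horizontal relation into the vertical equation gives 3.278 T_A = 1970, so T_A = 601 N.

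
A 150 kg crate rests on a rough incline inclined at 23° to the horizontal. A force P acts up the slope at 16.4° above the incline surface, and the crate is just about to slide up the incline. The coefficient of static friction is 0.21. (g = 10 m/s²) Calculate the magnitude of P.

On the verge of sliding up the incline, friction equals μN and acts down the slope.
Perpendicular: N + P sin 16.4° = W cos 23° = 1381 N.
Along incline: P cos 16.4° = W sin 23° + μN  with W sin 23° = 586.1 N.
Solving the pair for P and N: P = 860.1 N, N = 1138 N (and f = μN = 239 N).

P ≈ 860 N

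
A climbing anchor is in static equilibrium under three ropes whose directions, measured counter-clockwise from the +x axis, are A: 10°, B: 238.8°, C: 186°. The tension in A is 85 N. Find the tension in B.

Resolve: ΣF_x = 85 cos 10° + T_B cos 238.8° + T_C cos 186° = 0.
        ΣF_y = 85 sin 10° + T_B sin 238.8° + T_C sin 186° = 0.
The known terms sum to (83.71, 14.76) N, so -0.5180 T_B − 0.9945 T_C = -83.71 and -0.8554 T_B − 0.1045 T_C = -14.76.
Solving simultaneously: T_B = 7.444 N, T_C = 80.29 N.

T_B ≈ 7.44 N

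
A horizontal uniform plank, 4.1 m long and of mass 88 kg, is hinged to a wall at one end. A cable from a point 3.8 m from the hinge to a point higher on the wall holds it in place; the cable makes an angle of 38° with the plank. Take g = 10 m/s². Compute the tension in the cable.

T ≈ 771 N

Take torques about the hinge: T sin 38° · 3.8 = 88×10×2.05 = 1804 N·m.
So T = 1804 / (0.6157 × 3.8) = 771.1 N.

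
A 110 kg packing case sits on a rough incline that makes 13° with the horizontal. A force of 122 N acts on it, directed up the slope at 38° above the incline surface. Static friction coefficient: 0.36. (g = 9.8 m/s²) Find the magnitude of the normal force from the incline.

N ≈ 975 N

Axes along / perpendicular to the incline. W sin 13° = 242.5 N down-slope; W cos 13° = 1050 N into the surface.
Perpendicular: N = W cos 13° − P sin 38° = 1050 − 75.11 = 975.3 N.
Along incline: P cos 38° + f = W sin 13° (friction acts up-slope) → f = 242.5 − 96.14 = 146.4 N.
|f| = 146.4 N ≤ μN = 351.1 N, so the packing case is indeed static.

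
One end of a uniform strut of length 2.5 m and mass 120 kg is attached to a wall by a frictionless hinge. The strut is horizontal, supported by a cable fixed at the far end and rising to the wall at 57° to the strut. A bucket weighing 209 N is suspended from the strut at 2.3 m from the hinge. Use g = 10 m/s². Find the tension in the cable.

Take torques about the hinge: T sin 57° · 2.5 = 120×10×1.25 + 209×2.3 = 1980.7 N·m.
So T = 1980.7 / (0.8387 × 2.5) = 944.69 N.

T ≈ 945 N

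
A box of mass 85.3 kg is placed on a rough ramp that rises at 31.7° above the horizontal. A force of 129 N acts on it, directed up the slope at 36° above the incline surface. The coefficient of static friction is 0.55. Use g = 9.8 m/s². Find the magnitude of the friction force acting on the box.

f ≈ 335 N

Axes along / perpendicular to the incline. W sin 31.7° = 439.3 N down-slope; W cos 31.7° = 711.2 N into the surface.
Perpendicular: N = W cos 31.7° − P sin 36° = 711.2 − 75.82 = 635.4 N.
Along incline: P cos 36° + f = W sin 31.7° (friction acts up-slope) → f = 439.3 − 104.4 = 334.9 N.
|f| = 334.9 N ≤ μN = 349.5 N, so the box is indeed static.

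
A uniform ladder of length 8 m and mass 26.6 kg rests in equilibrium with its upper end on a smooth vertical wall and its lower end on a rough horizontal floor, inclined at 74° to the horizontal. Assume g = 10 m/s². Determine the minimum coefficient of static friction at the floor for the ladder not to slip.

ΣF_y = 0: N_floor = 26.6×10 = 266 N.
Torques about the foot: N_wall · 8 sin 74° = 26.6×10×4 cos 74° → N_wall = 38.137 N.
ΣF_x = 0: f_floor = N_wall = 38.137 N.
μ_min = f_floor / N_floor = 38.137 / 266 = 0.1434.

μ_min ≈ 0.143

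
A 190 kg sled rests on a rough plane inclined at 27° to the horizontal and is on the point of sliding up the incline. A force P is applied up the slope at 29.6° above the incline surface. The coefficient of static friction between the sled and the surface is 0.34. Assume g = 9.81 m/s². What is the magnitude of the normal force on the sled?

On the verge of sliding up the incline, friction equals μN and acts down the slope.
Perpendicular: N + P sin 29.6° = W cos 27° = 1661 N.
Along incline: P cos 29.6° = W sin 27° + μN  with W sin 27° = 846.2 N.
Solving the pair for P and N: P = 1360 N, N = 989 N (and f = μN = 336.3 N).

N ≈ 989 N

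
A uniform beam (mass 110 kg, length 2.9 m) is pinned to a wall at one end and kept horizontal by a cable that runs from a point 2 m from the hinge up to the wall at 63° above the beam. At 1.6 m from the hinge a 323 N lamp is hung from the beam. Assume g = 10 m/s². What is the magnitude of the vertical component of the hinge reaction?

|H_y| ≈ 367 N

Take torques about the hinge: T sin 63° · 2 = 110×10×1.45 + 323×1.6 = 2111.8 N·m.
So T = 2111.8 / (0.8910 × 2) = 1185.1 N.
ΣF_y = 0: H_y = (110×10 + 323) − T sin 63° = 1423 − 1055.9 = 367.1 N.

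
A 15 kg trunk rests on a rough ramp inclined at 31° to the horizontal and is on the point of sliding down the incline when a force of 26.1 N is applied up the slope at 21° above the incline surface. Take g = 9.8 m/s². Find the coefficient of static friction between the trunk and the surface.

On the verge of sliding down the incline, friction is at its maximum μN and acts up the slope.
Perpendicular to incline: N = W cos 31° − P sin 21° = 126 − 9.353 = 116.7 N.
Along incline: P cos 21° + μN = W sin 31° → μ = (W sin 31° − P cos 21°) / N = 0.4402.

μ ≈ 0.440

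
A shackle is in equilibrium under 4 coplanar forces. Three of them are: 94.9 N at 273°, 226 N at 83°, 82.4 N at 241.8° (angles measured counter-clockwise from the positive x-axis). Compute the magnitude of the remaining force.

F ≈ 57.3 N

Sum the known components: ΣF_x = -6.429 N, ΣF_y = 56.93 N.
For equilibrium the remaining force must supply (−ΣF_x, −ΣF_y) = (6.429, -56.93) N.
Magnitude = √((6.429)² + (-56.93)²) = 57.29 N; direction = atan2(-56.93, 6.429) = 276.4°.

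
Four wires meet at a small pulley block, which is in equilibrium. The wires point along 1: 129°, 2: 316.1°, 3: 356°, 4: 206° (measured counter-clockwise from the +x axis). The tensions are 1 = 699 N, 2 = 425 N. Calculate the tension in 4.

Resolve: ΣF_x = 699 cos 129° + 425 cos 316.1° + T_3 cos 356° + T_4 cos 206° = 0.
        ΣF_y = 699 sin 129° + 425 sin 316.1° + T_3 sin 356° + T_4 sin 206° = 0.
The known terms sum to (-133.7, 248.5) N, so 0.9976 T_3 − 0.8988 T_4 = 133.7 and -0.0698 T_3 − 0.4384 T_4 = -248.5.
Solving simultaneously: T_3 = 563.9 N, T_4 = 477.2 N.

T_4 ≈ 477 N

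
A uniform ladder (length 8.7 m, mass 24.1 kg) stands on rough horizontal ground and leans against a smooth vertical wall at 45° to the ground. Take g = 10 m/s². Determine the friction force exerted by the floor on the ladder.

Torques about the foot: N_wall · 8.7 sin 45° = 24.1×10×4.35 cos 45° → N_wall = 120.5 N.
ΣF_x = 0: f_floor = N_wall = 120.5 N.

f ≈ 121 N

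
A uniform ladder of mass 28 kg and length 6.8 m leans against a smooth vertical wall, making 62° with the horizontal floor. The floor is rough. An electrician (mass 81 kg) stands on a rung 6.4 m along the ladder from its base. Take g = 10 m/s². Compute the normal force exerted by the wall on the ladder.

N_wall ≈ 480 N

Torques about the foot: N_wall · 6.8 sin 62° = 28×10×3.4 cos 62° + 81×10×6.4 cos 62° → N_wall = 479.79 N.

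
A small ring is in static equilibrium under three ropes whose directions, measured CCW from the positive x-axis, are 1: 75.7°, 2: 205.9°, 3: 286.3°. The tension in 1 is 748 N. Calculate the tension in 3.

T_3 ≈ 579 N

Resolve: ΣF_x = 748 cos 75.7° + T_2 cos 205.9° + T_3 cos 286.3° = 0.
        ΣF_y = 748 sin 75.7° + T_2 sin 205.9° + T_3 sin 286.3° = 0.
The known terms sum to (184.8, 724.8) N, so -0.8996 T_2 + 0.2807 T_3 = -184.8 and -0.4368 T_2 − 0.9598 T_3 = -724.8.
Solving simultaneously: T_2 = 386.2 N, T_3 = 579.4 N.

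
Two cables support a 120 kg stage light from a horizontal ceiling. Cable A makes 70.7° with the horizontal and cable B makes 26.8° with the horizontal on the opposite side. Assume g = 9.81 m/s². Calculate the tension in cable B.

Weight W = 120 × 9.81 = 1177 N acts straight down.
Horizontal: T_A cos 70.7° = T_B cos 26.8°  →  T_A = 2.701 T_B.
Vertical: T_A sin 70.7° + T_B sin 26.8° = 1177.
Substituting the horizontal relation into the vertical equation gives 3 T_B = 1177, so T_B = 392.4 N.

T_B ≈ 392 N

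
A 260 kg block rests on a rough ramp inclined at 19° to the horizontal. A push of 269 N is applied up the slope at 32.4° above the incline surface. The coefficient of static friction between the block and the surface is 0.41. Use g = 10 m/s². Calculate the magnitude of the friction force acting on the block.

f ≈ 619 N

Axes along / perpendicular to the incline. W sin 19° = 846.5 N down-slope; W cos 19° = 2458 N into the surface.
Perpendicular: N = W cos 19° − P sin 32.4° = 2458 − 144.1 = 2314 N.
Along incline: P cos 32.4° + f = W sin 19° (friction acts up-slope) → f = 846.5 − 227.1 = 619.4 N.
|f| = 619.4 N ≤ μN = 948.8 N, so the block is indeed static.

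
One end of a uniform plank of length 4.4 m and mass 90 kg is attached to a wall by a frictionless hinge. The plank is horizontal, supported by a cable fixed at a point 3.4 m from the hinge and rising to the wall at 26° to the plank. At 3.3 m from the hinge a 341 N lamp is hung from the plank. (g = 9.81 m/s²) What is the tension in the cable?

T ≈ 2060 N

Take torques about the hinge: T sin 26° · 3.4 = 90×9.81×2.2 + 341×3.3 = 3067.7 N·m.
So T = 3067.7 / (0.4384 × 3.4) = 2058.2 N.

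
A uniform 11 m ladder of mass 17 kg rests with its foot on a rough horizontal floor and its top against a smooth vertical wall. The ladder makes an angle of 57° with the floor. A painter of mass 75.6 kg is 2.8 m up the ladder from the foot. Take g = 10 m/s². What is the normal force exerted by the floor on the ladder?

N_floor ≈ 926 N

ΣF_y = 0: N_floor = 17×10 + 75.6×10 = 926 N.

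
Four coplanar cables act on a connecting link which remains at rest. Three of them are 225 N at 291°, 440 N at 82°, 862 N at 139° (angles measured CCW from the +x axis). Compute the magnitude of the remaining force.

Sum the known components: ΣF_x = -508.7 N, ΣF_y = 791.2 N.
For equilibrium the remaining force must supply (−ΣF_x, −ΣF_y) = (508.7, -791.2) N.
Magnitude = √((508.7)² + (-791.2)²) = 940.6 N; direction = atan2(-791.2, 508.7) = 302.7°.

F ≈ 941 N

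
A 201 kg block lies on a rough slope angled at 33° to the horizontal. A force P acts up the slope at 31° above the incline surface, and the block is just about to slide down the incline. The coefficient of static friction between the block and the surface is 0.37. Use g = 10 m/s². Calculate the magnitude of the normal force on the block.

On the verge of sliding down the incline, friction equals μN and acts up the slope.
Perpendicular: N + P sin 31° = W cos 33° = 1686 N.
Along incline: P cos 31° + μN = W sin 33° with W sin 33° = 1095 N.
Solving the pair for P and N: P = 706.6 N, N = 1322 N (and f = μN = 489.1 N).

N ≈ 1320 N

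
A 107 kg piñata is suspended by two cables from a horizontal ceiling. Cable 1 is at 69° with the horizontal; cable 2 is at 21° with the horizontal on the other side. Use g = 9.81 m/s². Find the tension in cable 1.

Weight W = 107 × 9.81 = 1050 N acts straight down.
Horizontal: T_1 cos 69° = T_2 cos 21°  →  T_2 = 0.3839 T_1.
Vertical: T_1 sin 69° + T_2 sin 21° = 1050.
Substituting the horizontal relation into the vertical equation gives 1.071 T_1 = 1050, so T_1 = 980 N.

T_1 ≈ 980 N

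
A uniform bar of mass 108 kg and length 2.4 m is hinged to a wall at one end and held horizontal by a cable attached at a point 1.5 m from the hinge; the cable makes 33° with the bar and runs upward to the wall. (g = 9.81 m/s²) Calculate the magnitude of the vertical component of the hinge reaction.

|H_y| ≈ 212 N

Take torques about the hinge: T sin 33° · 1.5 = 108×9.81×1.2 = 1271.4 N·m.
So T = 1271.4 / (0.5446 × 1.5) = 1556.2 N.
ΣF_y = 0: H_y = (108×9.81) − T sin 33° = 1059.5 − 847.58 = 211.9 N.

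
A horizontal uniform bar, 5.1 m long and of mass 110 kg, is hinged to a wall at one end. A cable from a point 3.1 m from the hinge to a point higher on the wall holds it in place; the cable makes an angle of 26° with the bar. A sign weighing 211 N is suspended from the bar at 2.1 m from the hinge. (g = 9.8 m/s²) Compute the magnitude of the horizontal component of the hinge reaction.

Take torques about the hinge: T sin 26° · 3.1 = 110×9.8×2.55 + 211×2.1 = 3192 N·m.
So T = 3192 / (0.4384 × 3.1) = 2348.9 N.
ΣF_x = 0: H_x = T cos 26° = 2111.2 N.

H_x ≈ 2110 N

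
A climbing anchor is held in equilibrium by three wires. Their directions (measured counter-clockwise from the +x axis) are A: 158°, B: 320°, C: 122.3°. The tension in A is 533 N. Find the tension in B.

Resolve: ΣF_x = 533 cos 158° + T_B cos 320° + T_C cos 122.3° = 0.
        ΣF_y = 533 sin 158° + T_B sin 320° + T_C sin 122.3° = 0.
The known terms sum to (-494.2, 199.7) N, so 0.7660 T_B − 0.5344 T_C = 494.2 and -0.6428 T_B + 0.8453 T_C = -199.7.
Solving simultaneously: T_B = 1023 N, T_C = 541.7 N.

T_B ≈ 1020 N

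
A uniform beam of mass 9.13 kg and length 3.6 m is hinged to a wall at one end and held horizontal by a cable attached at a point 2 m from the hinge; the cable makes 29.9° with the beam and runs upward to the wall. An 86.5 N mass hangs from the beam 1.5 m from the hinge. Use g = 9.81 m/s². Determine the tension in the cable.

Take torques about the hinge: T sin 29.9° · 2 = 9.13×9.81×1.8 + 86.5×1.5 = 290.97 N·m.
So T = 290.97 / (0.4985 × 2) = 291.85 N.

T ≈ 292 N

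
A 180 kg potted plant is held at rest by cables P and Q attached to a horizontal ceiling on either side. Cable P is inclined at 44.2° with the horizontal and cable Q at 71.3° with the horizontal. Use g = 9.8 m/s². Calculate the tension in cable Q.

Weight W = 180 × 9.8 = 1764 N acts straight down.
Horizontal: T_P cos 44.2° = T_Q cos 71.3°  →  T_P = 0.4472 T_Q.
Vertical: T_P sin 44.2° + T_Q sin 71.3° = 1764.
Substituting the horizontal relation into the vertical equation gives 1.259 T_Q = 1764, so T_Q = 1401 N.

T_Q ≈ 1400 N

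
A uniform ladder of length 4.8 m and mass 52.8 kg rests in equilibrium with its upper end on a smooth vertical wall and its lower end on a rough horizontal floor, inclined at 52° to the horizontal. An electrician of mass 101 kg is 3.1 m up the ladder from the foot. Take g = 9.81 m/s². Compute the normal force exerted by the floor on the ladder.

N_floor ≈ 1510 N

ΣF_y = 0: N_floor = 52.8×9.81 + 101×9.81 = 1508.8 N.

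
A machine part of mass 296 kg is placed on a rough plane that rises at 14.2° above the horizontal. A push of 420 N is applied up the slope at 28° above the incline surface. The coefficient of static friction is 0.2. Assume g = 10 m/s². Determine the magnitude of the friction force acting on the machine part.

f ≈ 355 N

Axes along / perpendicular to the incline. W sin 14.2° = 726.1 N down-slope; W cos 14.2° = 2870 N into the surface.
Perpendicular: N = W cos 14.2° − P sin 28° = 2870 − 197.2 = 2672 N.
Along incline: P cos 28° + f = W sin 14.2° (friction acts up-slope) → f = 726.1 − 370.8 = 355.3 N.
|f| = 355.3 N ≤ μN = 534.5 N, so the machine part is indeed static.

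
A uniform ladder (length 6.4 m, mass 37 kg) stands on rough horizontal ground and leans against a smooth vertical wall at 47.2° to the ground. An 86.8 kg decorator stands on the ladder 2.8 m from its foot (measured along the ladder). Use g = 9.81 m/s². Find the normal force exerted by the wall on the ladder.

Torques about the foot: N_wall · 6.4 sin 47.2° = 37×9.81×3.2 cos 47.2° + 86.8×9.81×2.8 cos 47.2° → N_wall = 513.03 N.

N_wall ≈ 513 N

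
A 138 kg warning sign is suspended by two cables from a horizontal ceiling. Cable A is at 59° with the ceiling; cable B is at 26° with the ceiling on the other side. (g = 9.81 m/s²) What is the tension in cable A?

Weight W = 138 × 9.81 = 1354 N acts straight down.
Horizontal: T_A cos 59° = T_B cos 26°  →  T_B = 0.573 T_A.
Vertical: T_A sin 59° + T_B sin 26° = 1354.
Substituting the horizontal relation into the vertical equation gives 1.108 T_A = 1354, so T_A = 1221 N.

T_A ≈ 1220 N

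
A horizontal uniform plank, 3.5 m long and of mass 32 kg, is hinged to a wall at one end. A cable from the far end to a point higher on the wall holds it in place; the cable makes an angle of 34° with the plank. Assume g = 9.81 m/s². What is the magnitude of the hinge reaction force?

Take torques about the hinge: T sin 34° · 3.5 = 32×9.81×1.75 = 549.36 N·m.
So T = 549.36 / (0.5592 × 3.5) = 280.69 N.
ΣF_x = 0: H_x = T cos 34° = 232.7 N.
ΣF_y = 0: H_y = (32×9.81) − T sin 34° = 313.92 − 156.96 = 156.96 N.
|H| = √(H_x² + H_y²) = √((232.7)² + (156.96)²) = 280.69 N.

|H| ≈ 281 N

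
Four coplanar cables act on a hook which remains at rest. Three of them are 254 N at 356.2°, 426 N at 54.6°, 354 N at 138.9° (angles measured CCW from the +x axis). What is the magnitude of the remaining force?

Sum the known components: ΣF_x = 233.5 N, ΣF_y = 563.1 N.
For equilibrium the remaining force must supply (−ΣF_x, −ΣF_y) = (-233.5, -563.1) N.
Magnitude = √((-233.5)² + (-563.1)²) = 609.6 N; direction = atan2(-563.1, -233.5) = 247.5°.

F ≈ 610 N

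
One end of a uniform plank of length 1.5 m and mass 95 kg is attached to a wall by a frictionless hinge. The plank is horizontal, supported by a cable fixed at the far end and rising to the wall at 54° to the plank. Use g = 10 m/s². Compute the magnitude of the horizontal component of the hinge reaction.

H_x ≈ 345 N

Take torques about the hinge: T sin 54° · 1.5 = 95×10×0.75 = 712.5 N·m.
So T = 712.5 / (0.8090 × 1.5) = 587.13 N.
ΣF_x = 0: H_x = T cos 54° = 345.11 N.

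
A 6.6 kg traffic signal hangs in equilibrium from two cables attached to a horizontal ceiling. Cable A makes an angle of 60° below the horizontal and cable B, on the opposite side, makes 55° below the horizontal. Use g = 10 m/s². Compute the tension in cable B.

T_B ≈ 36.4 N

Weight W = 6.6 × 10 = 66 N acts straight down.
Horizontal: T_A cos 60° = T_B cos 55°  →  T_A = 1.147 T_B.
Vertical: T_A sin 60° + T_B sin 55° = 66.
Substituting the horizontal relation into the vertical equation gives 1.813 T_B = 66, so T_B = 36.41 N.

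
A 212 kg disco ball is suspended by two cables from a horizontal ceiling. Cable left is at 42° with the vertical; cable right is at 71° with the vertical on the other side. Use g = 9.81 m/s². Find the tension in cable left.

Angles from the horizontal: cable left is 90° − 42° = 48°, cable right is 90° − 71° = 19°.
Weight W = 212 × 9.81 = 2080 N acts straight down.
Horizontal: T_left cos 48° = T_right cos 19°  →  T_right = 0.7077 T_left.
Vertical: T_left sin 48° + T_right sin 19° = 2080.
Substituting the horizontal relation into the vertical equation gives 0.9735 T_left = 2080, so T_left = 2136 N.

T_left ≈ 2140 N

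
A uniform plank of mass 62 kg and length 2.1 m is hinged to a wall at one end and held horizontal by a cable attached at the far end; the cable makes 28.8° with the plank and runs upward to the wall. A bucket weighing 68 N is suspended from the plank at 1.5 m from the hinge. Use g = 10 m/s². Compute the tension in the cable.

T ≈ 744 N

Take torques about the hinge: T sin 28.8° · 2.1 = 62×10×1.05 + 68×1.5 = 753 N·m.
So T = 753 / (0.4818 × 2.1) = 744.3 N.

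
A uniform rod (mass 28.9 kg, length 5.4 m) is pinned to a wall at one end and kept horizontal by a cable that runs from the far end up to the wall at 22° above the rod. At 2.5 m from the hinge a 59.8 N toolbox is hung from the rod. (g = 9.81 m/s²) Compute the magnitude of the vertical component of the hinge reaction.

|H_y| ≈ 174 N

Take torques about the hinge: T sin 22° · 5.4 = 28.9×9.81×2.7 + 59.8×2.5 = 914.97 N·m.
So T = 914.97 / (0.3746 × 5.4) = 452.31 N.
ΣF_y = 0: H_y = (28.9×9.81 + 59.8) − T sin 22° = 343.31 − 169.44 = 173.87 N.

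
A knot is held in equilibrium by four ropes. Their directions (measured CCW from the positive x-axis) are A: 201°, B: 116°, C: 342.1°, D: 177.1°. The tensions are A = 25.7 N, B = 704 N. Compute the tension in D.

T_D ≈ 1900 N

Resolve: ΣF_x = 25.7 cos 201° + 704 cos 116° + T_C cos 342.1° + T_D cos 177.1° = 0.
        ΣF_y = 25.7 sin 201° + 704 sin 116° + T_C sin 342.1° + T_D sin 177.1° = 0.
The known terms sum to (-332.6, 623.5) N, so 0.9516 T_C − 0.9987 T_D = 332.6 and -0.3074 T_C + 0.0506 T_D = -623.5.
Solving simultaneously: T_C = 2341 N, T_D = 1898 N.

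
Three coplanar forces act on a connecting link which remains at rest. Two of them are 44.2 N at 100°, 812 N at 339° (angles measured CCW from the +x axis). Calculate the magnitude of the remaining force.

Sum the known components: ΣF_x = 750.4 N, ΣF_y = -247.5 N.
For equilibrium the remaining force must supply (−ΣF_x, −ΣF_y) = (-750.4, 247.5) N.
Magnitude = √((-750.4)² + (247.5)²) = 790.1 N; direction = atan2(247.5, -750.4) = 161.7°.

F ≈ 790 N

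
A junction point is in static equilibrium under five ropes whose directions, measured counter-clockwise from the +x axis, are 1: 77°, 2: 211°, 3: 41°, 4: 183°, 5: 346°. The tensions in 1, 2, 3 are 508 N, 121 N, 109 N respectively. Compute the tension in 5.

T_5 ≈ 1710 N

Resolve: ΣF_x = 508 cos 77° + 121 cos 211° + 109 cos 41° + T_4 cos 183° + T_5 cos 346° = 0.
        ΣF_y = 508 sin 77° + 121 sin 211° + 109 sin 41° + T_4 sin 183° + T_5 sin 346° = 0.
The known terms sum to (92.82, 504.2) N, so -0.9986 T_4 + 0.9703 T_5 = -92.82 and -0.0523 T_4 − 0.2419 T_5 = -504.2.
Solving simultaneously: T_4 = 1750 N, T_5 = 1705 N.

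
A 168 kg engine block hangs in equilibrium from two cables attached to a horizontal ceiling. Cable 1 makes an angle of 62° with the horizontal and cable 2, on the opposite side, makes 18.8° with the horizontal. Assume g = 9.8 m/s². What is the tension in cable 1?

Weight W = 168 × 9.8 = 1646 N acts straight down.
Horizontal: T_1 cos 62° = T_2 cos 18.8°  →  T_2 = 0.4959 T_1.
Vertical: T_1 sin 62° + T_2 sin 18.8° = 1646.
Substituting the horizontal relation into the vertical equation gives 1.043 T_1 = 1646, so T_1 = 1579 N.

T_1 ≈ 1580 N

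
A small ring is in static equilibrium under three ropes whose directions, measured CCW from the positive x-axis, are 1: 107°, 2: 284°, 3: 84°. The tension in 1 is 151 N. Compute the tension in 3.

T_3 ≈ 23.1 N

Resolve: ΣF_x = 151 cos 107° + T_2 cos 284° + T_3 cos 84° = 0.
        ΣF_y = 151 sin 107° + T_2 sin 284° + T_3 sin 84° = 0.
The known terms sum to (-44.15, 144.4) N, so 0.2419 T_2 + 0.1045 T_3 = 44.15 and -0.9703 T_2 + 0.9945 T_3 = -144.4.
Solving simultaneously: T_2 = 172.5 N, T_3 = 23.11 N.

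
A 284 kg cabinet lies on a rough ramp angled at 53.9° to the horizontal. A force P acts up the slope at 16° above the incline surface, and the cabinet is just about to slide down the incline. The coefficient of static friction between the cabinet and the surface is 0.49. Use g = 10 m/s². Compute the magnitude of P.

P ≈ 1780 N

On the verge of sliding down the incline, friction equals μN and acts up the slope.
Perpendicular: N + P sin 16° = W cos 53.9° = 1673 N.
Along incline: P cos 16° + μN = W sin 53.9° with W sin 53.9° = 2295 N.
Solving the pair for P and N: P = 1785 N, N = 1181 N (and f = μN = 578.8 N).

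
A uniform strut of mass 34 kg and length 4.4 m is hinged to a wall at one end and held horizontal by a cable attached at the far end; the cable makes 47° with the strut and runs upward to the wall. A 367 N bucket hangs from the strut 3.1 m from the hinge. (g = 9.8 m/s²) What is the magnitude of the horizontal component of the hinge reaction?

H_x ≈ 396 N

Take torques about the hinge: T sin 47° · 4.4 = 34×9.8×2.2 + 367×3.1 = 1870.7 N·m.
So T = 1870.7 / (0.7314 × 4.4) = 581.34 N.
ΣF_x = 0: H_x = T cos 47° = 396.48 N.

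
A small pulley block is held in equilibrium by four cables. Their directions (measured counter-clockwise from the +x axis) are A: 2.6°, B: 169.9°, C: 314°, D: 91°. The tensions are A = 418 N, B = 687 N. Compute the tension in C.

Resolve: ΣF_x = 418 cos 2.6° + 687 cos 169.9° + T_C cos 314° + T_D cos 91° = 0.
        ΣF_y = 418 sin 2.6° + 687 sin 169.9° + T_C sin 314° + T_D sin 91° = 0.
The known terms sum to (-258.8, 139.4) N, so 0.6947 T_C − 0.0175 T_D = 258.8 and -0.7193 T_C + 0.9998 T_D = -139.4.
Solving simultaneously: T_C = 375.8 N, T_D = 130.9 N.

T_C ≈ 376 N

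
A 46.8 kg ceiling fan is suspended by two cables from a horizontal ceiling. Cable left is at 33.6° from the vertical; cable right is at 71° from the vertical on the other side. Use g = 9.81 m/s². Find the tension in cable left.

T_left ≈ 449 N

Angles from the horizontal: cable left is 90° − 33.6° = 56.4°, cable right is 90° − 71° = 19°.
Weight W = 46.8 × 9.81 = 459.1 N acts straight down.
Horizontal: T_left cos 56.4° = T_right cos 19°  →  T_right = 0.5853 T_left.
Vertical: T_left sin 56.4° + T_right sin 19° = 459.1.
Substituting the horizontal relation into the vertical equation gives 1.023 T_left = 459.1, so T_left = 448.6 N.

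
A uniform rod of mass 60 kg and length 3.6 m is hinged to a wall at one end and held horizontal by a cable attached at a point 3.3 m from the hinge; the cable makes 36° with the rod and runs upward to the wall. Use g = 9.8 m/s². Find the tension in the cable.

Take torques about the hinge: T sin 36° · 3.3 = 60×9.8×1.8 = 1058.4 N·m.
So T = 1058.4 / (0.5878 × 3.3) = 545.65 N.

T ≈ 546 N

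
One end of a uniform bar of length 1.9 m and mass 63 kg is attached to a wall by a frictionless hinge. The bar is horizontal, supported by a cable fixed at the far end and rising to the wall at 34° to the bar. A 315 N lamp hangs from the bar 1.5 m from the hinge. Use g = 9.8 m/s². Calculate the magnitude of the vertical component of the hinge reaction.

Take torques about the hinge: T sin 34° · 1.9 = 63×9.8×0.95 + 315×1.5 = 1059 N·m.
So T = 1059 / (0.5592 × 1.9) = 996.77 N.
ΣF_y = 0: H_y = (63×9.8 + 315) − T sin 34° = 932.4 − 557.38 = 375.02 N.

|H_y| ≈ 375 N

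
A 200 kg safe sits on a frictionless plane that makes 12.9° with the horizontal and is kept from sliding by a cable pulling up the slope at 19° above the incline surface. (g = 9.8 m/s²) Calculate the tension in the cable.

Take axes along and perpendicular to the incline. Weight components: W sin 12.9° = 437.6 N down-slope, W cos 12.9° = 1911 N into the surface.
Along incline: T cos 19° = W sin 12.9° → T = 462.8 N.
Perpendicular: N = W cos 12.9° − T sin 19° = 1760 N.

T ≈ 463 N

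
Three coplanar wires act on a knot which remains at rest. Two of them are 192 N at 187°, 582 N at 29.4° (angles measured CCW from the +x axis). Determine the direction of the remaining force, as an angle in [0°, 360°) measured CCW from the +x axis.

θ ≈ 220°

Sum the known components: ΣF_x = 316.5 N, ΣF_y = 262.3 N.
For equilibrium the remaining force must supply (−ΣF_x, −ΣF_y) = (-316.5, -262.3) N.
Magnitude = √((-316.5)² + (-262.3)²) = 411.1 N; direction = atan2(-262.3, -316.5) = 219.7°.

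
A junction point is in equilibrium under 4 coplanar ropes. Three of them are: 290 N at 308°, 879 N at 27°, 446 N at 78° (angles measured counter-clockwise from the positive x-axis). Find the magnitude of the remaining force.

F ≈ 1220 N

Sum the known components: ΣF_x = 1054 N, ΣF_y = 606.8 N.
For equilibrium the remaining force must supply (−ΣF_x, −ΣF_y) = (-1054, -606.8) N.
Magnitude = √((-1054)² + (-606.8)²) = 1217 N; direction = atan2(-606.8, -1054) = 209.9°.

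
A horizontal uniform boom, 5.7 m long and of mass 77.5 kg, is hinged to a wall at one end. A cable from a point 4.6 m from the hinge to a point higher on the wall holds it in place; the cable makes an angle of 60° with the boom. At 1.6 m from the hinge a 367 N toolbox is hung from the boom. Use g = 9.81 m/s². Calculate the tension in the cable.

T ≈ 691 N

Take torques about the hinge: T sin 60° · 4.6 = 77.5×9.81×2.85 + 367×1.6 = 2754 N·m.
So T = 2754 / (0.8660 × 4.6) = 691.31 N.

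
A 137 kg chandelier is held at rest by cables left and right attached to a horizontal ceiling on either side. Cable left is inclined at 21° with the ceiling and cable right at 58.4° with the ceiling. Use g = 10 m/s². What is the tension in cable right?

Weight W = 137 × 10 = 1370 N acts straight down.
Horizontal: T_left cos 21° = T_right cos 58.4°  →  T_left = 0.5613 T_right.
Vertical: T_left sin 21° + T_right sin 58.4° = 1370.
Substituting the horizontal relation into the vertical equation gives 1.053 T_right = 1370, so T_right = 1301 N.

T_right ≈ 1300 N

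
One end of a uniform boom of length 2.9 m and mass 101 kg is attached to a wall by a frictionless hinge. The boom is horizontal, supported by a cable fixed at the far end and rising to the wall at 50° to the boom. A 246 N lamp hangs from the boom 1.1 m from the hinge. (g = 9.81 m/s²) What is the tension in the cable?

Take torques about the hinge: T sin 50° · 2.9 = 101×9.81×1.45 + 246×1.1 = 1707.3 N·m.
So T = 1707.3 / (0.7660 × 2.9) = 768.51 N.

T ≈ 769 N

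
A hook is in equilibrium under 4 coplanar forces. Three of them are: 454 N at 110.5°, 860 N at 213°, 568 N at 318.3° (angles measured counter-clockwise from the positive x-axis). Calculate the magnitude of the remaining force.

Sum the known components: ΣF_x = -456.2 N, ΣF_y = -421 N.
For equilibrium the remaining force must supply (−ΣF_x, −ΣF_y) = (456.2, 421) N.
Magnitude = √((456.2)² + (421)²) = 620.7 N; direction = atan2(421, 456.2) = 42.7°.

F ≈ 621 N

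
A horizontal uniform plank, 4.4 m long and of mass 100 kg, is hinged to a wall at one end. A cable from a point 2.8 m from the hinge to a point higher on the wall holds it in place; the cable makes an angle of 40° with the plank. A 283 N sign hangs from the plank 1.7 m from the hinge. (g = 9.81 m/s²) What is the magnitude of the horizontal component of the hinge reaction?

Take torques about the hinge: T sin 40° · 2.8 = 100×9.81×2.2 + 283×1.7 = 2639.3 N·m.
So T = 2639.3 / (0.6428 × 2.8) = 1466.4 N.
ΣF_x = 0: H_x = T cos 40° = 1123.4 N.

H_x ≈ 1120 N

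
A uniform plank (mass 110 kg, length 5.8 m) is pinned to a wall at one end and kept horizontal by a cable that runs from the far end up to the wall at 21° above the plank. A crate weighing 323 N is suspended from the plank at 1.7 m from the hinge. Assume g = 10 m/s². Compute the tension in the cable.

T ≈ 1800 N

Take torques about the hinge: T sin 21° · 5.8 = 110×10×2.9 + 323×1.7 = 3739.1 N·m.
So T = 3739.1 / (0.3584 × 5.8) = 1798.9 N.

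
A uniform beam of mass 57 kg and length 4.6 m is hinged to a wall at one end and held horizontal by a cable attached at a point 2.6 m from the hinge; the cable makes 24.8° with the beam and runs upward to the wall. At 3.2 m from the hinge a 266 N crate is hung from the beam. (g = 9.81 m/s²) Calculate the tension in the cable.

Take torques about the hinge: T sin 24.8° · 2.6 = 57×9.81×2.3 + 266×3.2 = 2137.3 N·m.
So T = 2137.3 / (0.4195 × 2.6) = 1959.8 N.

T ≈ 1960 N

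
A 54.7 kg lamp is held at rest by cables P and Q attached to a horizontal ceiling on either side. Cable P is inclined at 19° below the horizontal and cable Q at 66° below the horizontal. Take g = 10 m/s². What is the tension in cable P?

T_P ≈ 223 N

Weight W = 54.7 × 10 = 547 N acts straight down.
Horizontal: T_P cos 19° = T_Q cos 66°  →  T_Q = 2.325 T_P.
Vertical: T_P sin 19° + T_Q sin 66° = 547.
Substituting the horizontal relation into the vertical equation gives 2.449 T_P = 547, so T_P = 223.3 N.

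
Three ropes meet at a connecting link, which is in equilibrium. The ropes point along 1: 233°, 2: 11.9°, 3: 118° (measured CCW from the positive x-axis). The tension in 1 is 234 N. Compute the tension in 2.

T_2 ≈ 221 N

Resolve: ΣF_x = 234 cos 233° + T_2 cos 11.9° + T_3 cos 118° = 0.
        ΣF_y = 234 sin 233° + T_2 sin 11.9° + T_3 sin 118° = 0.
The known terms sum to (-140.8, -186.9) N, so 0.9785 T_2 − 0.4695 T_3 = 140.8 and 0.2062 T_2 + 0.8829 T_3 = 186.9.
Solving simultaneously: T_2 = 220.7 N, T_3 = 160.1 N.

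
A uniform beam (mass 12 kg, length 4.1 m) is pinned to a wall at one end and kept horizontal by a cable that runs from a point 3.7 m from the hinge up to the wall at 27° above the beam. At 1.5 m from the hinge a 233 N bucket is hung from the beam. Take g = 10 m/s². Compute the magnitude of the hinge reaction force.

|H| ≈ 370 N

Take torques about the hinge: T sin 27° · 3.7 = 12×10×2.05 + 233×1.5 = 595.5 N·m.
So T = 595.5 / (0.4540 × 3.7) = 354.51 N.
ΣF_x = 0: H_x = T cos 27° = 315.87 N.
ΣF_y = 0: H_y = (12×10 + 233) − T sin 27° = 353 − 160.95 = 192.05 N.
|H| = √(H_x² + H_y²) = √((315.87)² + (192.05)²) = 369.68 N.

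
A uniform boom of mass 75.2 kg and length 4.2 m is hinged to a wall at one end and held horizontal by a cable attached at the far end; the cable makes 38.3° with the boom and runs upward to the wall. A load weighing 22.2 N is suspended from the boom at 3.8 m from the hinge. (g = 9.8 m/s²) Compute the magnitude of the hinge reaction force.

|H| ≈ 616 N

Take torques about the hinge: T sin 38.3° · 4.2 = 75.2×9.8×2.1 + 22.2×3.8 = 1632 N·m.
So T = 1632 / (0.6198 × 4.2) = 626.94 N.
ΣF_x = 0: H_x = T cos 38.3° = 492.01 N.
ΣF_y = 0: H_y = (75.2×9.8 + 22.2) − T sin 38.3° = 759.16 − 388.57 = 370.59 N.
|H| = √(H_x² + H_y²) = √((492.01)² + (370.59)²) = 615.97 N.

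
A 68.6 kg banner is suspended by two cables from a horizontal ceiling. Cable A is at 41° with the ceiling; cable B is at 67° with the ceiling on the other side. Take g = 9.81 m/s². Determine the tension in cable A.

T_A ≈ 276 N

Weight W = 68.6 × 9.81 = 673 N acts straight down.
Horizontal: T_A cos 41° = T_B cos 67°  →  T_B = 1.932 T_A.
Vertical: T_A sin 41° + T_B sin 67° = 673.
Substituting the horizontal relation into the vertical equation gives 2.434 T_A = 673, so T_A = 276.5 N.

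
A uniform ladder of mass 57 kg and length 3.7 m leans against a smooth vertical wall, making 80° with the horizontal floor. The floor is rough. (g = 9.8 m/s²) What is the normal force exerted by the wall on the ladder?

Torques about the foot: N_wall · 3.7 sin 80° = 57×9.8×1.85 cos 80° → N_wall = 49.248 N.

N_wall ≈ 49.2 N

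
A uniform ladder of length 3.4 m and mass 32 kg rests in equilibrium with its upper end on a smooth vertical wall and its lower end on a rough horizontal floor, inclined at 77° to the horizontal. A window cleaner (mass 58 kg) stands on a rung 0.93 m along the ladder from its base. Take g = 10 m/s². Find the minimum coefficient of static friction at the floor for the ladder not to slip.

μ_min ≈ 0.0817

ΣF_y = 0: N_floor = 32×10 + 58×10 = 900 N.
Torques about the foot: N_wall · 3.4 sin 77° = 32×10×1.7 cos 77° + 58×10×0.93 cos 77° → N_wall = 73.565 N.
ΣF_x = 0: f_floor = N_wall = 73.565 N.
μ_min = f_floor / N_floor = 73.565 / 900 = 0.08174.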